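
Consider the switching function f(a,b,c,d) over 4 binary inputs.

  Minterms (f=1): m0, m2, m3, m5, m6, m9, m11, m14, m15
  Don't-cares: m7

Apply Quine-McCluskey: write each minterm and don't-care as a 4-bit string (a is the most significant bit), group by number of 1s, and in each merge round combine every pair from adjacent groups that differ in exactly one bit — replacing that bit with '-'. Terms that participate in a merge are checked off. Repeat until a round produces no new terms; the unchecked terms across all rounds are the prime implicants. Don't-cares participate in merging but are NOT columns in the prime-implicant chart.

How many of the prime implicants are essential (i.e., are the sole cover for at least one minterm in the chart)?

size-2^0 implicants → 0000(✓)  0010(✓)  0011(✓)  0101(✓)  0110(✓)  0111(✓)  1001(✓)  1011(✓)  1110(✓)  1111(✓)
size-2^1 implicants → -011(✓)  -110(✓)  -111(✓)  0-10(✓)  0-11(✓)  00-0  001-(✓)  01-1  011-(✓)  1-11(✓)  10-1  111-(✓)
size-2^2 implicants → --11  -11-  0-1-
Unchecked terms (primes): --11, -11-, 0-1-, 00-0, 01-1, 10-1
Minterm coverage:
  m0 ⊆ 00-0 [E]
  m2 ⊆ 0-1-,00-0
  m3 ⊆ --11,0-1-
  m5 ⊆ 01-1 [E]
  m6 ⊆ -11-,0-1-
  m9 ⊆ 10-1 [E]
  m11 ⊆ --11,10-1
  m14 ⊆ -11- [E]
  m15 ⊆ --11,-11-
E = {-11-, 00-0, 01-1, 10-1}

4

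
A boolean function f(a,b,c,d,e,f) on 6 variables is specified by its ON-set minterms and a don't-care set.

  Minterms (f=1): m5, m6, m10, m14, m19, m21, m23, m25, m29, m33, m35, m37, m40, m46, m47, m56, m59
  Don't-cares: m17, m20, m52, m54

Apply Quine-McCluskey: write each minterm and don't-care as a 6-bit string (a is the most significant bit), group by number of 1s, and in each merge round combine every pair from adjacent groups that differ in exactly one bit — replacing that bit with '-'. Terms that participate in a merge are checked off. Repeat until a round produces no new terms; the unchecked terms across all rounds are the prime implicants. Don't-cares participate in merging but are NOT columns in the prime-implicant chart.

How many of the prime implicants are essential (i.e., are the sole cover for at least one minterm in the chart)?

8

size-2^0 implicants → 000101(✓)  000110(✓)  001010(✓)  001110(✓)  010001(✓)  010011(✓)  010100(✓)  010101(✓)  010111(✓)  011001(✓)  011101(✓)  100001(✓)  100011(✓)  100101(✓)  101000(✓)  101110(✓)  101111(✓)  110100(✓)  110110(✓)  111000(✓)  111011
size-2^1 implicants → -00101  -01110  -10100  0-0101  00-110  001-10  01-001(✓)  01-101(✓)  010-01(✓)  010-11(✓)  0100-1(✓)  0101-1(✓)  01010-  011-01(✓)  1-1000  100-01  1000-1  10111-  1101-0
size-2^2 implicants → 01--01  010--1
Unchecked terms (primes): -00101, -01110, -10100, 0-0101, 00-110, 001-10, 01--01, 010--1, 01010-, 1-1000, 100-01, 1000-1, 10111-, 1101-0, 111011
Minterm coverage:
  m5 ⊆ -00101,0-0101
  m6 ⊆ 00-110 [E]
  m10 ⊆ 001-10 [E]
  m14 ⊆ -01110,00-110,001-10
  m19 ⊆ 010--1 [E]
  m21 ⊆ 0-0101,01--01,010--1,01010-
  m23 ⊆ 010--1 [E]
  m25 ⊆ 01--01 [E]
  m29 ⊆ 01--01 [E]
  m33 ⊆ 100-01,1000-1
  m35 ⊆ 1000-1 [E]
  m37 ⊆ -00101,100-01
  m40 ⊆ 1-1000 [E]
  m46 ⊆ -01110,10111-
  m47 ⊆ 10111- [E]
  m56 ⊆ 1-1000 [E]
  m59 ⊆ 111011 [E]
E = {00-110, 001-10, 01--01, 010--1, 1-1000, 1000-1, 10111-, 111011}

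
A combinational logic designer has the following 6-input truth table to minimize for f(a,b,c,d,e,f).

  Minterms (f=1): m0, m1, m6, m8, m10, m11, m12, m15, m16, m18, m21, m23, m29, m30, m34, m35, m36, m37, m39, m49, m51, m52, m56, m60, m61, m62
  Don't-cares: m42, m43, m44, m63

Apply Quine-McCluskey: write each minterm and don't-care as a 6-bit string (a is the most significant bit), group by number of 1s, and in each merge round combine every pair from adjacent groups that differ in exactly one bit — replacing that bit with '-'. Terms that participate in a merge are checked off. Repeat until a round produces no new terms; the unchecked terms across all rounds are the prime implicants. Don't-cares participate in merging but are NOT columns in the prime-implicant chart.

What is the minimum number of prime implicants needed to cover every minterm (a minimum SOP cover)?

size-2^0 implicants → 000000(✓)  000001(✓)  000110  001000(✓)  001010(✓)  001011(✓)  001100(✓)  001111(✓)  010000(✓)  010010(✓)  010101(✓)  010111(✓)  011101(✓)  011110(✓)  100010(✓)  100011(✓)  100100(✓)  100101(✓)  100111(✓)  101010(✓)  101011(✓)  101100(✓)  110001(✓)  110011(✓)  110100(✓)  111000(✓)  111100(✓)  111101(✓)  111110(✓)  111111(✓)
size-2^1 implicants → -01010(✓)  -01011(✓)  -01100  -11101  -11110  0-0000  00-000  00000-  001-00  001-11  0010-0  00101-(✓)  01-101  0100-0  0101-1  1-0011  1-0100(✓)  1-1100(✓)  10-010(✓)  10-011(✓)  10-100(✓)  100-11  10001-(✓)  1001-1  10010-  10101-(✓)  11-100(✓)  1100-1  111-00  1111-0(✓)  1111-1(✓)  11110-(✓)  11111-(✓)
size-2^2 implicants → -0101-  1--100  10-01-  1111--
Unchecked terms (primes): -0101-, -01100, -11101, -11110, 0-0000, 00-000, 00000-, 000110, 001-00, 001-11, 0010-0, 01-101, 0100-0, 0101-1, 1--100, 1-0011, 10-01-, 100-11, 1001-1, 10010-, 1100-1, 111-00, 1111--
Minterm coverage:
  m0 ⊆ 0-0000,00-000,00000-
  m1 ⊆ 00000- [E]
  m6 ⊆ 000110 [E]
  m8 ⊆ 00-000,001-00,0010-0
  m10 ⊆ -0101-,0010-0
  m11 ⊆ -0101-,001-11
  m12 ⊆ -01100,001-00
  m15 ⊆ 001-11 [E]
  m16 ⊆ 0-0000,0100-0
  m18 ⊆ 0100-0 [E]
  m21 ⊆ 01-101,0101-1
  m23 ⊆ 0101-1 [E]
  m29 ⊆ -11101,01-101
  m30 ⊆ -11110 [E]
  m34 ⊆ 10-01- [E]
  m35 ⊆ 1-0011,10-01-,100-11
  m36 ⊆ 1--100,10010-
  m37 ⊆ 1001-1,10010-
  m39 ⊆ 100-11,1001-1
  m49 ⊆ 1100-1 [E]
  m51 ⊆ 1-0011,1100-1
  m52 ⊆ 1--100 [E]
  m56 ⊆ 111-00 [E]
  m60 ⊆ 1--100,111-00,1111--
  m61 ⊆ -11101,1111--
  m62 ⊆ -11110,1111--
E = {-11110, 00000-, 000110, 001-11, 0100-0, 0101-1, 1--100, 10-01-, 1100-1, 111-00}
Petrick residual → -0101-, -11101, 001-00, 1001-1
Cover = b'cd'e + bcde'f + bcdef' + a'b'c'd'e' + a'b'c'def' + a'b'ce'f' + a'b'cef + a'bc'd'f' + a'bc'df + ade'f' + ab'd'e + ab'c'df + abc'd'f + abce'f'  |cover|=14

14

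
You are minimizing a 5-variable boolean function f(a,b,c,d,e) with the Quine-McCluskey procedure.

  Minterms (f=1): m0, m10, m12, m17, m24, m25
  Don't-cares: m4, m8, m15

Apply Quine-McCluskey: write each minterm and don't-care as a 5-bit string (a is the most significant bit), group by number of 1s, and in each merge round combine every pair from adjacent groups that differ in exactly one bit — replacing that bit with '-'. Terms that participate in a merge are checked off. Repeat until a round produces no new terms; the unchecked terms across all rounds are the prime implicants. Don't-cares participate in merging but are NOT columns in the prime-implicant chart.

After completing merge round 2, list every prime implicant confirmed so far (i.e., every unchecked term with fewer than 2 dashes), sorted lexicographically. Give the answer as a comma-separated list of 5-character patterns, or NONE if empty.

Round 0: 00000✓ 00100✓ 01000✓ 01010✓ 01100✓ 01111 10001✓ 11000✓ 11001✓
Round 1: -1000 0-000✓ 0-100✓ 00-00✓ 01-00✓ 010-0 1-001 1100-
Round 2: 0--00
PIs = {-1000, 0--00, 010-0, 01111, 1-001, 1100-}

-1000, 010-0, 01111, 1-001, 1100-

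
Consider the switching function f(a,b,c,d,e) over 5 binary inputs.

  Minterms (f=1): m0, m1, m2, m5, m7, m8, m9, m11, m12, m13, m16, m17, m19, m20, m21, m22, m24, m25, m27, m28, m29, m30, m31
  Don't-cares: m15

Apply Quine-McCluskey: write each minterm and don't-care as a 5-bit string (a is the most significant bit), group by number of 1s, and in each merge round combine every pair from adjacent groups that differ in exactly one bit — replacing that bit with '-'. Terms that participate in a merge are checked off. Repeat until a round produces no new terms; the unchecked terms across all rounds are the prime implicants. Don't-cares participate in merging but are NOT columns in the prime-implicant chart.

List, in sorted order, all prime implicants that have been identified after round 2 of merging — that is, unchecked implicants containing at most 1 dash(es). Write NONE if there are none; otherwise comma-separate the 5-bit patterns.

size-2^0 implicants → 00000(✓)  00001(✓)  00010(✓)  00101(✓)  00111(✓)  01000(✓)  01001(✓)  01011(✓)  01100(✓)  01101(✓)  01111(✓)  10000(✓)  10001(✓)  10011(✓)  10100(✓)  10101(✓)  10110(✓)  11000(✓)  11001(✓)  11011(✓)  11100(✓)  11101(✓)  11110(✓)  11111(✓)
size-2^1 implicants → -0000(✓)  -0001(✓)  -0101(✓)  -1000(✓)  -1001(✓)  -1011(✓)  -1100(✓)  -1101(✓)  -1111(✓)  0-000(✓)  0-001(✓)  0-101(✓)  0-111(✓)  00-01(✓)  000-0  0000-(✓)  001-1(✓)  01-00(✓)  01-01(✓)  01-11(✓)  010-1(✓)  0100-(✓)  011-1(✓)  0110-(✓)  1-000(✓)  1-001(✓)  1-011(✓)  1-100(✓)  1-101(✓)  1-110(✓)  10-00(✓)  10-01(✓)  100-1(✓)  1000-(✓)  101-0(✓)  1010-(✓)  11-00(✓)  11-01(✓)  11-11(✓)  110-1(✓)  1100-(✓)  111-0(✓)  111-1(✓)  1110-(✓)  1111-(✓)
size-2^2 implicants → --000(✓)  --001(✓)  --101(✓)  -0-01(✓)  -000-(✓)  -1-00(✓)  -1-01(✓)  -1-11(✓)  -10-1(✓)  -100-(✓)  -11-1(✓)  -110-(✓)  0--01(✓)  0-00-(✓)  0-1-1  01--1(✓)  01-0-(✓)  1--00(✓)  1--01(✓)  1-0-1  1-00-(✓)  1-1-0  1-10-(✓)  10-0-(✓)  11--1(✓)  11-0-(✓)  111--
size-2^3 implicants → ---01  --00-  -1--1  -1-0-  1--0-
Unchecked terms (primes): ---01, --00-, -1--1, -1-0-, 0-1-1, 000-0, 1--0-, 1-0-1, 1-1-0, 111--

000-0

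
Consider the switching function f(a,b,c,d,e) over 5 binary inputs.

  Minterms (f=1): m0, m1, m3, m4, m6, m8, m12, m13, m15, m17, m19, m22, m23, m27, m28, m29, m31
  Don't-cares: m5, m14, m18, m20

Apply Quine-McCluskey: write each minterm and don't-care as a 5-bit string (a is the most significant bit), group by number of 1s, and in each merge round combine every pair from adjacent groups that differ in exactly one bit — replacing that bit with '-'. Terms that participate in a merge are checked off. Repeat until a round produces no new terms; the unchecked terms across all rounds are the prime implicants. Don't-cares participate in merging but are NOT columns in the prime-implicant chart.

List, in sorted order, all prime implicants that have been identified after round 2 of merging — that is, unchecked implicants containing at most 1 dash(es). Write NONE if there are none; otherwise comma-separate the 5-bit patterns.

NONE

size-2^0 implicants → 00000(✓)  00001(✓)  00011(✓)  00100(✓)  00101(✓)  00110(✓)  01000(✓)  01100(✓)  01101(✓)  01110(✓)  01111(✓)  10001(✓)  10010(✓)  10011(✓)  10100(✓)  10110(✓)  10111(✓)  11011(✓)  11100(✓)  11101(✓)  11111(✓)
size-2^1 implicants → -0001(✓)  -0011(✓)  -0100(✓)  -0110(✓)  -1100(✓)  -1101(✓)  -1111(✓)  0-000(✓)  0-100(✓)  0-101(✓)  0-110(✓)  00-00(✓)  00-01(✓)  000-1(✓)  0000-(✓)  001-0(✓)  0010-(✓)  01-00(✓)  011-0(✓)  011-1(✓)  0110-(✓)  0111-(✓)  1-011(✓)  1-100(✓)  1-111(✓)  10-10(✓)  10-11(✓)  100-1(✓)  1001-(✓)  101-0(✓)  1011-(✓)  11-11(✓)  111-1(✓)  1110-(✓)
size-2^2 implicants → --100  -00-1  -01-0  -11-1  -110-  0--00  0-1-0  0-10-  00-0-  011--  1--11  10-1-
Unchecked terms (primes): --100, -00-1, -01-0, -11-1, -110-, 0--00, 0-1-0, 0-10-, 00-0-, 011--, 1--11, 10-1-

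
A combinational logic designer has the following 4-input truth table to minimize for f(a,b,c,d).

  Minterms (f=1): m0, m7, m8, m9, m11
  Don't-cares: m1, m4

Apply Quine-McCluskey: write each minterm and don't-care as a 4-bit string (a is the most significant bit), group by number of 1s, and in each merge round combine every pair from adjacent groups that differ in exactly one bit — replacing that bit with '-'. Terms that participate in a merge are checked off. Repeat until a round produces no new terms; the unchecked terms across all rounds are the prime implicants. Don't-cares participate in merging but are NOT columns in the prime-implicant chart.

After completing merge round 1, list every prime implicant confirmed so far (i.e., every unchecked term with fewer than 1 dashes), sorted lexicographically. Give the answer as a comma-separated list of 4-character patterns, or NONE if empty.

Round 0: 0000✓ 0001✓ 0100✓ 0111 1000✓ 1001✓ 1011✓
Round 1: -000✓ -001✓ 0-00 000-✓ 10-1 100-✓
Round 2: -00-
PIs = {-00-, 0-00, 0111, 10-1}

0111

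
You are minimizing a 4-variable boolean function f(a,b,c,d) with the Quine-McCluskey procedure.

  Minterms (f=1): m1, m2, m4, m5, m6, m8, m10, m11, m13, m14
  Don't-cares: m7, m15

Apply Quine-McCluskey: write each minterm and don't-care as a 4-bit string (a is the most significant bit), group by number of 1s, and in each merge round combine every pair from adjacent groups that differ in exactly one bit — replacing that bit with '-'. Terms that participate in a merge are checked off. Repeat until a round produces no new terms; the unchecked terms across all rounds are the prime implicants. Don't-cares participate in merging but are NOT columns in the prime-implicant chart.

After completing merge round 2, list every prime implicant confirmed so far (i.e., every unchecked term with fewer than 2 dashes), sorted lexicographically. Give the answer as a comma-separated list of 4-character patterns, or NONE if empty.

[col 0] 0001*, 0010*, 0100*, 0101*, 0110*, 0111*, 1000*, 1010*, 1011*, 1101*, 1110*, 1111*
[col 1] -010*, -101*, -110*, -111*, 0-01, 0-10*, 01-0*, 01-1*, 010-*, 011-*, 1-10*, 1-11*, 10-0, 101-*, 11-1*, 111-*
[col 2] --10, -1-1, -11-, 01--, 1-1-
Prime implicants: --10, -1-1, -11-, 0-01, 01--, 1-1-, 10-0

0-01, 10-0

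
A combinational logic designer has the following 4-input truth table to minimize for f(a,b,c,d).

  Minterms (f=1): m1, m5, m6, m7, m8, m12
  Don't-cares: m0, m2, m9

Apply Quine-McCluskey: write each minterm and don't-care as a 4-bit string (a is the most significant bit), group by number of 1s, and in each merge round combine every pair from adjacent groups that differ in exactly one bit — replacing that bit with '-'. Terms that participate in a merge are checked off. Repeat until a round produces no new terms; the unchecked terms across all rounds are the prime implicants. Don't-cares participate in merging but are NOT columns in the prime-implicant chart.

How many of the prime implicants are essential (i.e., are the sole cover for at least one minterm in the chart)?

[col 0] 0000*, 0001*, 0010*, 0101*, 0110*, 0111*, 1000*, 1001*, 1100*
[col 1] -000*, -001*, 0-01, 0-10, 00-0, 000-*, 01-1, 011-, 1-00, 100-*
[col 2] -00-
Prime implicants: -00-, 0-01, 0-10, 00-0, 01-1, 011-, 1-00
PI chart (minterm → PIs covering it):
  1 | -00-,0-01
  5 | 0-01,01-1
  6 | 0-10,011-
  7 | 01-1,011-
  8 | -00-,1-00
  12 | 1-00  (sole → essential)
Essential prime implicants: 1-00

1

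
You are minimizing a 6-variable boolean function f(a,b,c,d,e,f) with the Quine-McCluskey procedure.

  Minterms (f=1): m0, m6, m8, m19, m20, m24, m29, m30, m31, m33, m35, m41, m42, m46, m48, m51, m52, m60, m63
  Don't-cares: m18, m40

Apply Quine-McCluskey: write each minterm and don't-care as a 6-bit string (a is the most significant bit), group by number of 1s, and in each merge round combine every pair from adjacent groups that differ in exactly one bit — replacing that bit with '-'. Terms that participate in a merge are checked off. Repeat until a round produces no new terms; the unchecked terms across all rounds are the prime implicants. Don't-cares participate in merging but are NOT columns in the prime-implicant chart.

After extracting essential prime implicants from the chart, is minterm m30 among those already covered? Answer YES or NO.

[col 0] 000000*, 000110, 001000*, 010010*, 010011*, 010100*, 011000*, 011101*, 011110*, 011111*, 100001*, 100011*, 101000*, 101001*, 101010*, 101110*, 110000*, 110011*, 110100*, 111100*, 111111*
[col 1] -01000, -10011, -10100, -11111, 0-1000, 00-000, 01001-, 0111-1, 01111-, 1-0011, 10-001, 1000-1, 101-10, 1010-0, 10100-, 11-100, 110-00
Prime implicants: -01000, -10011, -10100, -11111, 0-1000, 00-000, 000110, 01001-, 0111-1, 01111-, 1-0011, 10-001, 1000-1, 101-10, 1010-0, 10100-, 11-100, 110-00
PI chart (minterm → PIs covering it):
  0 | 00-000  (sole → essential)
  6 | 000110  (sole → essential)
  8 | -01000,0-1000,00-000
  19 | -10011,01001-
  20 | -10100  (sole → essential)
  24 | 0-1000  (sole → essential)
  29 | 0111-1  (sole → essential)
  30 | 01111-  (sole → essential)
  31 | -11111,0111-1,01111-
  33 | 10-001,1000-1
  35 | 1-0011,1000-1
  41 | 10-001,10100-
  42 | 101-10,1010-0
  46 | 101-10  (sole → essential)
  48 | 110-00  (sole → essential)
  51 | -10011,1-0011
  52 | -10100,11-100,110-00
  60 | 11-100  (sole → essential)
  63 | -11111  (sole → essential)
Essential prime implicants: -10100, -11111, 0-1000, 00-000, 000110, 0111-1, 01111-, 101-10, 11-100, 110-00

YES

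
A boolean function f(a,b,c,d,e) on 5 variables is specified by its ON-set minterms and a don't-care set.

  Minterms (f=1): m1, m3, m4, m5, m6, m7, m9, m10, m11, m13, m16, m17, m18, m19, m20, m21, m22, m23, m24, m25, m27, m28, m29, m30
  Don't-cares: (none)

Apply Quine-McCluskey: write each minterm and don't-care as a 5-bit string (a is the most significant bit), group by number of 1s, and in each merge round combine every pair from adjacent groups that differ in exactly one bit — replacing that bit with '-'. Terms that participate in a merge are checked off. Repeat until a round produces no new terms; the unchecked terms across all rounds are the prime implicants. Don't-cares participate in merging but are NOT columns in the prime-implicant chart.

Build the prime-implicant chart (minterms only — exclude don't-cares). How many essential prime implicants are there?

size-2^0 implicants → 00001(✓)  00011(✓)  00100(✓)  00101(✓)  00110(✓)  00111(✓)  01001(✓)  01010(✓)  01011(✓)  01101(✓)  10000(✓)  10001(✓)  10010(✓)  10011(✓)  10100(✓)  10101(✓)  10110(✓)  10111(✓)  11000(✓)  11001(✓)  11011(✓)  11100(✓)  11101(✓)  11110(✓)
size-2^1 implicants → -0001(✓)  -0011(✓)  -0100(✓)  -0101(✓)  -0110(✓)  -0111(✓)  -1001(✓)  -1011(✓)  -1101(✓)  0-001(✓)  0-011(✓)  0-101(✓)  00-01(✓)  00-11(✓)  000-1(✓)  001-0(✓)  001-1(✓)  0010-(✓)  0011-(✓)  01-01(✓)  010-1(✓)  0101-  1-000(✓)  1-001(✓)  1-011(✓)  1-100(✓)  1-101(✓)  1-110(✓)  10-00(✓)  10-01(✓)  10-10(✓)  10-11(✓)  100-0(✓)  100-1(✓)  1000-(✓)  1001-(✓)  101-0(✓)  101-1(✓)  1010-(✓)  1011-(✓)  11-00(✓)  11-01(✓)  110-1(✓)  1100-(✓)  111-0(✓)  1110-(✓)
size-2^2 implicants → --001(✓)  --011(✓)  --101(✓)  -0-01(✓)  -0-11(✓)  -00-1(✓)  -01-0(✓)  -01-1(✓)  -010-(✓)  -011-(✓)  -1-01(✓)  -10-1(✓)  0--01(✓)  0-0-1(✓)  00--1(✓)  001--(✓)  1--00(✓)  1--01(✓)  1-0-1(✓)  1-00-(✓)  1-1-0  1-10-(✓)  10--0(✓)  10--1(✓)  10-0-(✓)  10-1-(✓)  100--(✓)  101--(✓)  11-0-(✓)
size-2^3 implicants → ---01  --0-1  -0--1  -01--  1--0-  10---
Unchecked terms (primes): ---01, --0-1, -0--1, -01--, 0101-, 1--0-, 1-1-0, 10---
Minterm coverage:
  m1 ⊆ ---01,--0-1,-0--1
  m3 ⊆ --0-1,-0--1
  m4 ⊆ -01-- [E]
  m5 ⊆ ---01,-0--1,-01--
  m6 ⊆ -01-- [E]
  m7 ⊆ -0--1,-01--
  m9 ⊆ ---01,--0-1
  m10 ⊆ 0101- [E]
  m11 ⊆ --0-1,0101-
  m13 ⊆ ---01 [E]
  m16 ⊆ 1--0-,10---
  m17 ⊆ ---01,--0-1,-0--1,1--0-,10---
  m18 ⊆ 10--- [E]
  m19 ⊆ --0-1,-0--1,10---
  m20 ⊆ -01--,1--0-,1-1-0,10---
  m21 ⊆ ---01,-0--1,-01--,1--0-,10---
  m22 ⊆ -01--,1-1-0,10---
  m23 ⊆ -0--1,-01--,10---
  m24 ⊆ 1--0- [E]
  m25 ⊆ ---01,--0-1,1--0-
  m27 ⊆ --0-1 [E]
  m28 ⊆ 1--0-,1-1-0
  m29 ⊆ ---01,1--0-
  m30 ⊆ 1-1-0 [E]
E = {---01, --0-1, -01--, 0101-, 1--0-, 1-1-0, 10---}

7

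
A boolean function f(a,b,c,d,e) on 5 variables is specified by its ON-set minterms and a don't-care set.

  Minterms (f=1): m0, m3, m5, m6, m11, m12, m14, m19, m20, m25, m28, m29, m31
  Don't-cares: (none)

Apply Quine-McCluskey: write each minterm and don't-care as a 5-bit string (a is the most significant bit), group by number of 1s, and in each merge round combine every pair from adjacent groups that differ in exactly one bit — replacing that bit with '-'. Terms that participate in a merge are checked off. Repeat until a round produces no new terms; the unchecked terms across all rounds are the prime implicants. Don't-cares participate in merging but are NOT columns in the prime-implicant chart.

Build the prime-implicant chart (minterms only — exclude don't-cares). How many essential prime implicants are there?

8

[col 0] 00000, 00011*, 00101, 00110*, 01011*, 01100*, 01110*, 10011*, 10100*, 11001*, 11100*, 11101*, 11111*
[col 1] -0011, -1100, 0-011, 0-110, 011-0, 1-100, 11-01, 111-1, 1110-
Prime implicants: -0011, -1100, 0-011, 0-110, 00000, 00101, 011-0, 1-100, 11-01, 111-1, 1110-
PI chart (minterm → PIs covering it):
  0 | 00000  (sole → essential)
  3 | -0011,0-011
  5 | 00101  (sole → essential)
  6 | 0-110  (sole → essential)
  11 | 0-011  (sole → essential)
  12 | -1100,011-0
  14 | 0-110,011-0
  19 | -0011  (sole → essential)
  20 | 1-100  (sole → essential)
  25 | 11-01  (sole → essential)
  28 | -1100,1-100,1110-
  29 | 11-01,111-1,1110-
  31 | 111-1  (sole → essential)
Essential prime implicants: -0011, 0-011, 0-110, 00000, 00101, 1-100, 11-01, 111-1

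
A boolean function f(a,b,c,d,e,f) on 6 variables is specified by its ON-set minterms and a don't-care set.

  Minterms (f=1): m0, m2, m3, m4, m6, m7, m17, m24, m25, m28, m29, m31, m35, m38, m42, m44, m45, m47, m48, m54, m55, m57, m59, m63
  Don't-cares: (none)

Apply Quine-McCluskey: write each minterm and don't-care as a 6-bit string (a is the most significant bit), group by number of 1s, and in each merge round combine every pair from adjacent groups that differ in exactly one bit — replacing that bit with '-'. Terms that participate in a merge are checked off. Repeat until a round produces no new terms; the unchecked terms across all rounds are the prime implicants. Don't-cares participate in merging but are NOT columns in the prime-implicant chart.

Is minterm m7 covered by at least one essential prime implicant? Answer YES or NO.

size-2^0 implicants → 000000(✓)  000010(✓)  000011(✓)  000100(✓)  000110(✓)  000111(✓)  010001(✓)  011000(✓)  011001(✓)  011100(✓)  011101(✓)  011111(✓)  100011(✓)  100110(✓)  101010  101100(✓)  101101(✓)  101111(✓)  110000  110110(✓)  110111(✓)  111001(✓)  111011(✓)  111111(✓)
size-2^1 implicants → -00011  -00110  -11001  -11111  000-00(✓)  000-10(✓)  000-11(✓)  0000-0(✓)  00001-(✓)  0001-0(✓)  00011-(✓)  01-001  011-00(✓)  011-01(✓)  01100-(✓)  0111-1  01110-(✓)  1-0110  1-1111  1011-1  10110-  11-111  11011-  111-11  1110-1
size-2^2 implicants → 000--0  000-1-  011-0-
Unchecked terms (primes): -00011, -00110, -11001, -11111, 000--0, 000-1-, 01-001, 011-0-, 0111-1, 1-0110, 1-1111, 101010, 1011-1, 10110-, 11-111, 110000, 11011-, 111-11, 1110-1
Minterm coverage:
  m0 ⊆ 000--0 [E]
  m2 ⊆ 000--0,000-1-
  m3 ⊆ -00011,000-1-
  m4 ⊆ 000--0 [E]
  m6 ⊆ -00110,000--0,000-1-
  m7 ⊆ 000-1- [E]
  m17 ⊆ 01-001 [E]
  m24 ⊆ 011-0- [E]
  m25 ⊆ -11001,01-001,011-0-
  m28 ⊆ 011-0- [E]
  m29 ⊆ 011-0-,0111-1
  m31 ⊆ -11111,0111-1
  m35 ⊆ -00011 [E]
  m38 ⊆ -00110,1-0110
  m42 ⊆ 101010 [E]
  m44 ⊆ 10110- [E]
  m45 ⊆ 1011-1,10110-
  m47 ⊆ 1-1111,1011-1
  m48 ⊆ 110000 [E]
  m54 ⊆ 1-0110,11011-
  m55 ⊆ 11-111,11011-
  m57 ⊆ -11001,1110-1
  m59 ⊆ 111-11,1110-1
  m63 ⊆ -11111,1-1111,11-111,111-11
E = {-00011, 000--0, 000-1-, 01-001, 011-0-, 101010, 10110-, 110000}

YES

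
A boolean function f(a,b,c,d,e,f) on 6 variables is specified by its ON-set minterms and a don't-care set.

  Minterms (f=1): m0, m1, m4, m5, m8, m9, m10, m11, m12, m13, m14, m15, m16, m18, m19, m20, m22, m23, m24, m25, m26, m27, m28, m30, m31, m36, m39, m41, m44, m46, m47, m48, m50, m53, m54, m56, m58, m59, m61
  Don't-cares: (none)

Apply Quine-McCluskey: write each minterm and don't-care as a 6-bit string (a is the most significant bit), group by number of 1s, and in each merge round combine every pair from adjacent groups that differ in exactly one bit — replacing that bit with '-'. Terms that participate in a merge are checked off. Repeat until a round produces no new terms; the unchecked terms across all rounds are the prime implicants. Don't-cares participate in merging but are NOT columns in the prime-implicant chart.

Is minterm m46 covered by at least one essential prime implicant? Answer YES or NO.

NO

Round 0: 000000✓ 000001✓ 000100✓ 000101✓ 001000✓ 001001✓ 001010✓ 001011✓ 001100✓ 001101✓ 001110✓ 001111✓ 010000✓ 010010✓ 010011✓ 010100✓ 010110✓ 010111✓ 011000✓ 011001✓ 011010✓ 011011✓ 011100✓ 011110✓ 011111✓ 100100✓ 100111✓ 101001✓ 101100✓ 101110✓ 101111✓ 110000✓ 110010✓ 110101✓ 110110✓ 111000✓ 111010✓ 111011✓ 111101✓
Round 1: -00100✓ -01001 -01100✓ -01110✓ -01111✓ -10000✓ -10010✓ -10110✓ -11000✓ -11010✓ -11011✓ 0-0000✓ 0-0100✓ 0-1000✓ 0-1001✓ 0-1010✓ 0-1011✓ 0-1100✓ 0-1110✓ 0-1111✓ 00-000✓ 00-001✓ 00-100✓ 00-101✓ 000-00✓ 000-01✓ 00000-✓ 00010-✓ 001-00✓ 001-01✓ 001-10✓ 001-11✓ 0010-0✓ 0010-1✓ 00100-✓ 00101-✓ 0011-0✓ 0011-1✓ 00110-✓ 00111-✓ 01-000✓ 01-010✓ 01-011✓ 01-100✓ 01-110✓ 01-111✓ 010-00✓ 010-10✓ 010-11✓ 0100-0✓ 01001-✓ 0101-0✓ 01011-✓ 011-00✓ 011-10✓ 011-11✓ 0110-0✓ 0110-1✓ 01100-✓ 01101-✓ 0111-0✓ 01111-✓ 10-100✓ 10-111 1011-0✓ 10111-✓ 11-000✓ 11-010✓ 11-101 110-10✓ 1100-0✓ 1110-0✓ 11101-✓
Round 2: -0-100 -011-0 -0111- -1-000✓ -1-010✓ -10-10 -100-0✓ -110-0✓ -1101- 0--000✓ 0--100✓ 0-0-00✓ 0-1-00✓ 0-1-10✓ 0-1-11✓ 0-10-0✓ 0-10-1✓ 0-100-✓ 0-101-✓ 0-11-0✓ 0-111-✓ 00--00✓ 00--01✓ 00-00-✓ 00-10-✓ 000-0-✓ 001--0✓ 001--1✓ 001-0-✓ 001-1-✓ 0010--✓ 0011--✓ 01--00✓ 01--10✓ 01--11✓ 01-0-0✓ 01-01-✓ 01-1-0✓ 01-11-✓ 010--0✓ 010-1-✓ 011--0✓ 011-1-✓ 0110--✓ 11-0-0✓
Round 3: -1-0-0 0---00 0-1--0 0-1-1- 0-10-- 00--0- 001--- 01---0 01--1-
PIs = {-0-100, -01001, -011-0, -0111-, -1-0-0, -10-10, -1101-, 0---00, 0-1--0, 0-1-1-, 0-10--, 00--0-, 001---, 01---0, 01--1-, 10-111, 11-101}
Coverage chart:
  m0: 0---00,00--0-
  m1: 00--0- ←essential
  m4: -0-100,0---00,00--0-
  m5: 00--0- ←essential
  m8: 0---00,0-1--0,0-10--,00--0-,001---
  m9: -01001,0-10--,00--0-,001---
  m10: 0-1--0,0-1-1-,0-10--,001---
  m11: 0-1-1-,0-10--,001---
  m12: -0-100,-011-0,0---00,0-1--0,00--0-,001---
  m13: 00--0-,001---
  m14: -011-0,-0111-,0-1--0,0-1-1-,001---
  m15: -0111-,0-1-1-,001---
  m16: -1-0-0,0---00,01---0
  m18: -1-0-0,-10-10,01---0,01--1-
  m19: 01--1- ←essential
  m20: 0---00,01---0
  m22: -10-10,01---0,01--1-
  m23: 01--1- ←essential
  m24: -1-0-0,0---00,0-1--0,0-10--,01---0
  m25: 0-10-- ←essential
  m26: -1-0-0,-1101-,0-1--0,0-1-1-,0-10--,01---0,01--1-
  m27: -1101-,0-1-1-,0-10--,01--1-
  m28: 0---00,0-1--0,01---0
  m30: 0-1--0,0-1-1-,01---0,01--1-
  m31: 0-1-1-,01--1-
  m36: -0-100 ←essential
  m39: 10-111 ←essential
  m41: -01001 ←essential
  m44: -0-100,-011-0
  m46: -011-0,-0111-
  m47: -0111-,10-111
  m48: -1-0-0 ←essential
  m50: -1-0-0,-10-10
  m53: 11-101 ←essential
  m54: -10-10 ←essential
  m56: -1-0-0 ←essential
  m58: -1-0-0,-1101-
  m59: -1101- ←essential
  m61: 11-101 ←essential
Essential: -0-100, -01001, -1-0-0, -10-10, -1101-, 0-10--, 00--0-, 01--1-, 10-111, 11-101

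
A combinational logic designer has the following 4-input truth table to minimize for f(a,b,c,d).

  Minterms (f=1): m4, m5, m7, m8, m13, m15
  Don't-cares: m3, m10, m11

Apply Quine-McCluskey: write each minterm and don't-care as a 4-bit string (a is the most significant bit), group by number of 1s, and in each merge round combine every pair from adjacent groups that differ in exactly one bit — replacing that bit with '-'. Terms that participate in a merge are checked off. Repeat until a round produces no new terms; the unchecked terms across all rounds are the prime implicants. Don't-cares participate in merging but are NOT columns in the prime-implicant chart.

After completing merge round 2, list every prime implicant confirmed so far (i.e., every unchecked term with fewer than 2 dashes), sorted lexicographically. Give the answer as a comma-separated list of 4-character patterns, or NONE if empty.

010-, 10-0, 101-

size-2^0 implicants → 0011(✓)  0100(✓)  0101(✓)  0111(✓)  1000(✓)  1010(✓)  1011(✓)  1101(✓)  1111(✓)
size-2^1 implicants → -011(✓)  -101(✓)  -111(✓)  0-11(✓)  01-1(✓)  010-  1-11(✓)  10-0  101-  11-1(✓)
size-2^2 implicants → --11  -1-1
Unchecked terms (primes): --11, -1-1, 010-, 10-0, 101-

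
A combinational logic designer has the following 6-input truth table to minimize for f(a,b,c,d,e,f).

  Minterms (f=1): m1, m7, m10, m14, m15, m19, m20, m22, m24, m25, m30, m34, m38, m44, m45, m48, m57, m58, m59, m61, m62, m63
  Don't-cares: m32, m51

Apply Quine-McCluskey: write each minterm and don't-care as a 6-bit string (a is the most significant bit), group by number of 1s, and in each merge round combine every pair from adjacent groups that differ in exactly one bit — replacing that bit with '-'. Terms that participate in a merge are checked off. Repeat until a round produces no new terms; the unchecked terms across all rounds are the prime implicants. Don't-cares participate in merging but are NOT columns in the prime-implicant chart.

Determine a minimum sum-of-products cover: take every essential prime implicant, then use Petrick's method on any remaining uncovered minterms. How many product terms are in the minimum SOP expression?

12

[col 0] 000001, 000111*, 001010*, 001110*, 001111*, 010011*, 010100*, 010110*, 011000*, 011001*, 011110*, 100000*, 100010*, 100110*, 101100*, 101101*, 110000*, 110011*, 111001*, 111010*, 111011*, 111101*, 111110*, 111111*
[col 1] -10011, -11001, -11110, 0-1110, 00-111, 001-10, 00111-, 01-110, 0101-0, 01100-, 1-0000, 1-1101, 100-10, 1000-0, 10110-, 11-011, 111-01*, 111-10*, 111-11*, 1110-1*, 11101-*, 1111-1*, 11111-*
[col 2] 111--1, 111-1-
Prime implicants: -10011, -11001, -11110, 0-1110, 00-111, 000001, 001-10, 00111-, 01-110, 0101-0, 01100-, 1-0000, 1-1101, 100-10, 1000-0, 10110-, 11-011, 111--1, 111-1-
PI chart (minterm → PIs covering it):
  1 | 000001  (sole → essential)
  7 | 00-111  (sole → essential)
  10 | 001-10  (sole → essential)
  14 | 0-1110,001-10,00111-
  15 | 00-111,00111-
  19 | -10011  (sole → essential)
  20 | 0101-0  (sole → essential)
  22 | 01-110,0101-0
  24 | 01100-  (sole → essential)
  25 | -11001,01100-
  30 | -11110,0-1110,01-110
  34 | 100-10,1000-0
  38 | 100-10  (sole → essential)
  44 | 10110-  (sole → essential)
  45 | 1-1101,10110-
  48 | 1-0000  (sole → essential)
  57 | -11001,111--1
  58 | 111-1-  (sole → essential)
  59 | 11-011,111--1,111-1-
  61 | 1-1101,111--1
  62 | -11110,111-1-
  63 | 111--1,111-1-
Essential prime implicants: -10011, 00-111, 000001, 001-10, 0101-0, 01100-, 1-0000, 100-10, 10110-, 111-1-
Petrick residual → -11110, 111--1
Minimum SOP uses 12 PIs: bc'd'ef + bcdef' + a'b'def + a'b'c'd'e'f + a'b'cef' + a'bc'df' + a'bcd'e' + ac'd'e'f' + ab'c'ef' + ab'cde' + abcf + abce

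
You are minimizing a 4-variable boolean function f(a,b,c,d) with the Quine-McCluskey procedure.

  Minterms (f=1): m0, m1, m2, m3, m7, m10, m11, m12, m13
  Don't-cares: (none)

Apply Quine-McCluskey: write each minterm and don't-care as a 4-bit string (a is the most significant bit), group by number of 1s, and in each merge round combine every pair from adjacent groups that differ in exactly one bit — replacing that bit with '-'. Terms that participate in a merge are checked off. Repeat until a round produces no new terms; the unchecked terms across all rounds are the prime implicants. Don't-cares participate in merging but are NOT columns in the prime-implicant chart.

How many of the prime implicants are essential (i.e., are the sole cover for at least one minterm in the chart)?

4

size-2^0 implicants → 0000(✓)  0001(✓)  0010(✓)  0011(✓)  0111(✓)  1010(✓)  1011(✓)  1100(✓)  1101(✓)
size-2^1 implicants → -010(✓)  -011(✓)  0-11  00-0(✓)  00-1(✓)  000-(✓)  001-(✓)  101-(✓)  110-
size-2^2 implicants → -01-  00--
Unchecked terms (primes): -01-, 0-11, 00--, 110-
Minterm coverage:
  m0 ⊆ 00-- [E]
  m1 ⊆ 00-- [E]
  m2 ⊆ -01-,00--
  m3 ⊆ -01-,0-11,00--
  m7 ⊆ 0-11 [E]
  m10 ⊆ -01- [E]
  m11 ⊆ -01- [E]
  m12 ⊆ 110- [E]
  m13 ⊆ 110- [E]
E = {-01-, 0-11, 00--, 110-}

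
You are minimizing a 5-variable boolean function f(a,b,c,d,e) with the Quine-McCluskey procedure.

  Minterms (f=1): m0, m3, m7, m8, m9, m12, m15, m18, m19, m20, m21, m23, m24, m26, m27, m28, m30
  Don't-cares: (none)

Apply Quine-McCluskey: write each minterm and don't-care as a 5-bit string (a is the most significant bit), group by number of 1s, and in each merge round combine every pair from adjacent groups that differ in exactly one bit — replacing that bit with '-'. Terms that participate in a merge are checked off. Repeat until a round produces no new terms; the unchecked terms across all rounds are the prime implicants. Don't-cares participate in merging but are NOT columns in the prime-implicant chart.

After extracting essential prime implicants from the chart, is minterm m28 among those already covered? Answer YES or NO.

Round 0: 00000✓ 00011✓ 00111✓ 01000✓ 01001✓ 01100✓ 01111✓ 10010✓ 10011✓ 10100✓ 10101✓ 10111✓ 11000✓ 11010✓ 11011✓ 11100✓ 11110✓
Round 1: -0011✓ -0111✓ -1000✓ -1100✓ 0-000 0-111 00-11✓ 01-00✓ 0100- 1-010✓ 1-011✓ 1-100 10-11✓ 1001-✓ 101-1 1010- 11-00✓ 11-10✓ 110-0✓ 1101-✓ 111-0✓
Round 2: -0-11 -1-00 1-01- 11--0
PIs = {-0-11, -1-00, 0-000, 0-111, 0100-, 1-01-, 1-100, 101-1, 1010-, 11--0}
Coverage chart:
  m0: 0-000 ←essential
  m3: -0-11 ←essential
  m7: -0-11,0-111
  m8: -1-00,0-000,0100-
  m9: 0100- ←essential
  m12: -1-00 ←essential
  m15: 0-111 ←essential
  m18: 1-01- ←essential
  m19: -0-11,1-01-
  m20: 1-100,1010-
  m21: 101-1,1010-
  m23: -0-11,101-1
  m24: -1-00,11--0
  m26: 1-01-,11--0
  m27: 1-01- ←essential
  m28: -1-00,1-100,11--0
  m30: 11--0 ←essential
Essential: -0-11, -1-00, 0-000, 0-111, 0100-, 1-01-, 11--0

YES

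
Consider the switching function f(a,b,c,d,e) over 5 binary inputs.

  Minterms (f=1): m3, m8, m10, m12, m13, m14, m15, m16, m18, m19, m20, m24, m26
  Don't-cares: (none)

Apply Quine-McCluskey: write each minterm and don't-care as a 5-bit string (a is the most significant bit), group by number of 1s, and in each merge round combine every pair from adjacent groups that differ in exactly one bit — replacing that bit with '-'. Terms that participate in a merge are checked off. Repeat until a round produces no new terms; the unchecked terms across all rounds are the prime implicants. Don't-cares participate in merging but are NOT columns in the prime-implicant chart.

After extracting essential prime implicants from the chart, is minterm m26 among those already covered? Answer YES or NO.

NO

size-2^0 implicants → 00011(✓)  01000(✓)  01010(✓)  01100(✓)  01101(✓)  01110(✓)  01111(✓)  10000(✓)  10010(✓)  10011(✓)  10100(✓)  11000(✓)  11010(✓)
size-2^1 implicants → -0011  -1000(✓)  -1010(✓)  01-00(✓)  01-10(✓)  010-0(✓)  011-0(✓)  011-1(✓)  0110-(✓)  0111-(✓)  1-000(✓)  1-010(✓)  10-00  100-0(✓)  1001-  110-0(✓)
size-2^2 implicants → -10-0  01--0  011--  1-0-0
Unchecked terms (primes): -0011, -10-0, 01--0, 011--, 1-0-0, 10-00, 1001-
Minterm coverage:
  m3 ⊆ -0011 [E]
  m8 ⊆ -10-0,01--0
  m10 ⊆ -10-0,01--0
  m12 ⊆ 01--0,011--
  m13 ⊆ 011-- [E]
  m14 ⊆ 01--0,011--
  m15 ⊆ 011-- [E]
  m16 ⊆ 1-0-0,10-00
  m18 ⊆ 1-0-0,1001-
  m19 ⊆ -0011,1001-
  m20 ⊆ 10-00 [E]
  m24 ⊆ -10-0,1-0-0
  m26 ⊆ -10-0,1-0-0
E = {-0011, 011--, 10-00}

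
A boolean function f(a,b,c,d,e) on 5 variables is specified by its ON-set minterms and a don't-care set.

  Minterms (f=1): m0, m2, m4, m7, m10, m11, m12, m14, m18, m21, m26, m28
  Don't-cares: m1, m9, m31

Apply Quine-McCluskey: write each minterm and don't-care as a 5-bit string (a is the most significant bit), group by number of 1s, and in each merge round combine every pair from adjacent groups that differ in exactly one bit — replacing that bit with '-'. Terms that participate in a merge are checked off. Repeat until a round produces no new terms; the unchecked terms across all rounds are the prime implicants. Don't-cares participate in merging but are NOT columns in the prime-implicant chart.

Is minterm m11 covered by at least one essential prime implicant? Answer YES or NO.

size-2^0 implicants → 00000(✓)  00001(✓)  00010(✓)  00100(✓)  00111  01001(✓)  01010(✓)  01011(✓)  01100(✓)  01110(✓)  10010(✓)  10101  11010(✓)  11100(✓)  11111
size-2^1 implicants → -0010(✓)  -1010(✓)  -1100  0-001  0-010(✓)  0-100  00-00  000-0  0000-  01-10  010-1  0101-  011-0  1-010(✓)
size-2^2 implicants → --010
Unchecked terms (primes): --010, -1100, 0-001, 0-100, 00-00, 000-0, 0000-, 00111, 01-10, 010-1, 0101-, 011-0, 10101, 11111
Minterm coverage:
  m0 ⊆ 00-00,000-0,0000-
  m2 ⊆ --010,000-0
  m4 ⊆ 0-100,00-00
  m7 ⊆ 00111 [E]
  m10 ⊆ --010,01-10,0101-
  m11 ⊆ 010-1,0101-
  m12 ⊆ -1100,0-100,011-0
  m14 ⊆ 01-10,011-0
  m18 ⊆ --010 [E]
  m21 ⊆ 10101 [E]
  m26 ⊆ --010 [E]
  m28 ⊆ -1100 [E]
E = {--010, -1100, 00111, 10101}

NO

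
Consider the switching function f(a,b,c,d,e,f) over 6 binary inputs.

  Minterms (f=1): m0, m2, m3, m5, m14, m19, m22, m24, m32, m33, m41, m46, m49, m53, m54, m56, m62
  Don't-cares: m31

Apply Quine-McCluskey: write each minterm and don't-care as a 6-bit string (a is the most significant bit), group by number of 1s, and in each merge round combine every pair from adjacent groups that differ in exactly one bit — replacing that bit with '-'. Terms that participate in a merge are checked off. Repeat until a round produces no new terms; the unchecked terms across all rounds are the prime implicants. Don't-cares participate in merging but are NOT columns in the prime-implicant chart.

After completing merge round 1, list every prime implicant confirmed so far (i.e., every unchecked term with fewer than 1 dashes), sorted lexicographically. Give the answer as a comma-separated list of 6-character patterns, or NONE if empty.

[col 0] 000000*, 000010*, 000011*, 000101, 001110*, 010011*, 010110*, 011000*, 011111, 100000*, 100001*, 101001*, 101110*, 110001*, 110101*, 110110*, 111000*, 111110*
[col 1] -00000, -01110, -10110, -11000, 0-0011, 0000-0, 00001-, 1-0001, 1-1110, 10-001, 10000-, 11-110, 110-01
Prime implicants: -00000, -01110, -10110, -11000, 0-0011, 0000-0, 00001-, 000101, 011111, 1-0001, 1-1110, 10-001, 10000-, 11-110, 110-01

000101, 011111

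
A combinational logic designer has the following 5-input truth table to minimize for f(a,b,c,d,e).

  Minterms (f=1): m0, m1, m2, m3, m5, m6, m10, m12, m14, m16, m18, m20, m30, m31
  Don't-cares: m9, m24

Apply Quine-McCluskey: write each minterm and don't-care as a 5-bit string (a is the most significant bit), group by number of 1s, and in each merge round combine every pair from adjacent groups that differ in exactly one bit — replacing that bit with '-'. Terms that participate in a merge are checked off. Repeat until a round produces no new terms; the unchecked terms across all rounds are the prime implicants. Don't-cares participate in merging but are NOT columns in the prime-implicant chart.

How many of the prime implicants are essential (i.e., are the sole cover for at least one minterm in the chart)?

Round 0: 00000✓ 00001✓ 00010✓ 00011✓ 00101✓ 00110✓ 01001✓ 01010✓ 01100✓ 01110✓ 10000✓ 10010✓ 10100✓ 11000✓ 11110✓ 11111✓
Round 1: -0000✓ -0010✓ -1110 0-001 0-010✓ 0-110✓ 00-01 00-10✓ 000-0✓ 000-1✓ 0000-✓ 0001-✓ 01-10✓ 011-0 1-000 10-00 100-0✓ 1111-
Round 2: -00-0 0--10 000--
PIs = {-00-0, -1110, 0--10, 0-001, 00-01, 000--, 011-0, 1-000, 10-00, 1111-}
Coverage chart:
  m0: -00-0,000--
  m1: 0-001,00-01,000--
  m2: -00-0,0--10,000--
  m3: 000-- ←essential
  m5: 00-01 ←essential
  m6: 0--10 ←essential
  m10: 0--10 ←essential
  m12: 011-0 ←essential
  m14: -1110,0--10,011-0
  m16: -00-0,1-000,10-00
  m18: -00-0 ←essential
  m20: 10-00 ←essential
  m30: -1110,1111-
  m31: 1111- ←essential
Essential: -00-0, 0--10, 00-01, 000--, 011-0, 10-00, 1111-

7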